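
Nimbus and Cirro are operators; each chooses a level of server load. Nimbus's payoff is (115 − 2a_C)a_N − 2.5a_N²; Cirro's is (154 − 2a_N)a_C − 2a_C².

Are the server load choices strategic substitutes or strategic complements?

Expanding Nimbus's payoff: 115a_N − 2a_Ca_N − 2.5a_N².
∂π/∂a_N = 115 − 2a_C − 5a_N = 0, so a_N = 23 − 0.4a_C.
The best-response slope da_N/da_C = −0.4 < 0: the reaction function is downward-sloping, so the choices are strategic substitutes.

strategic substitutes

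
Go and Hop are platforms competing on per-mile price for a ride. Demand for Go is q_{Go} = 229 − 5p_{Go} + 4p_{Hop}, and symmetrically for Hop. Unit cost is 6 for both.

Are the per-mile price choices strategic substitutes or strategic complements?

strategic complements

Go's profit: π = (p_{Go} − 6)(229 − 5p_{Go} + 4p_{Hop}).
∂π/∂p_{Go} = 259 − 10p_{Go} + 4p_{Hop} = 0 ⇒ p_{Go} = 25.9 + 0.4p_{Hop}.
The best-response slope dp_{Go}/dp_{Hop} = 0.4 > 0: the reaction function is upward-sloping, so the choices are strategic complements.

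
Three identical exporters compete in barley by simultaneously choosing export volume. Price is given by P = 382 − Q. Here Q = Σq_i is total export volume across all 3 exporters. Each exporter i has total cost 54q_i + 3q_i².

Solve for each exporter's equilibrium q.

A representative exporter's profit is π_i = q_i(382 − Q) − 54q_i − 3q_i², with Q = q_i + Σ_{j≠i} q_j.
First-order condition: 328 − 8q_i − Σ_{j≠i} q_j = 0.
In a symmetric equilibrium every exporter chooses the same q, so Σ_{j≠i} q_j = 2q. The condition becomes 328 − 10q = 0, giving q = 328/10 = 32.8.

32.8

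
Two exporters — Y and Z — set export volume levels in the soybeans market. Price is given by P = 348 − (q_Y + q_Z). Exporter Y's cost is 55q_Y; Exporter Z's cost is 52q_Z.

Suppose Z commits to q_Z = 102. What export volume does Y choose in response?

Exporter Y's profit: π = q_Y(348 − (q_Y + q_Z)) − 55q_Y.
∂π/∂q_Y = 293 − 2q_Y − q_Z = 0, so q_Y = 146.5 − 0.5q_Z.
At q_Z = 102: q_Y = 146.5 − 0.5·102 = 95.5.

95.5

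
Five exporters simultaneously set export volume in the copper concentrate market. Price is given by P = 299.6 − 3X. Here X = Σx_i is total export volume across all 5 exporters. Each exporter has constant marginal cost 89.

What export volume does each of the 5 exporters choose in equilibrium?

A representative exporter's profit is π_i = x_i(299.6 − 3X) − 89x_i, with X = x_i + Σ_{j≠i} x_j.
First-order condition: 210.6 − 6x_i − 3Σ_{j≠i} x_j = 0.
In a symmetric equilibrium every exporter chooses the same x, so Σ_{j≠i} x_j = 4x. The condition becomes 210.6 − 18x = 0, giving x = 210.6/18 = 11.7.

11.7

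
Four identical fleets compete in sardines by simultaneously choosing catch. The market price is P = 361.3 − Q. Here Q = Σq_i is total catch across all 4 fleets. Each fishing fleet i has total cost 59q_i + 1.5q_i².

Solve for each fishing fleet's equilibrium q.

37.7875

A representative fishing fleet's profit is π_i = q_i(361.3 − Q) − 59q_i − 1.5q_i², with Q = q_i + Σ_{j≠i} q_j.
First-order condition: 302.3 − 5q_i − Σ_{j≠i} q_j = 0.
In a symmetric equilibrium every fishing fleet chooses the same q, so Σ_{j≠i} q_j = 3q. The condition becomes 302.3 − 8q = 0, giving q = 302.3/8 = 37.7875.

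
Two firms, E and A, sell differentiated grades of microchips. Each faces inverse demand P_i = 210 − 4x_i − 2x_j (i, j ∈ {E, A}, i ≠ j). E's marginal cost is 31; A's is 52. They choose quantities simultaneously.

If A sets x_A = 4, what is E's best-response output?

21.375

Firm E's profit: π = x_E(210 − 4x_E − 2x_A) − 31x_E.
∂π/∂x_E = 179 − 8x_E − 2x_A = 0 ⇒ x_E = 22.375 − 0.25x_A.
At x_A = 4: x_E = 22.375 − 0.25·4 = 21.375.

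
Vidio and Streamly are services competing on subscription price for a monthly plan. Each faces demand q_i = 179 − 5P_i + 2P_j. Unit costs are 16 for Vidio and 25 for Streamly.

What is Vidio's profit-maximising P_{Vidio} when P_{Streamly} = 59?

Vidio's profit: π = (P_{Vidio} − 16)(179 − 5P_{Vidio} + 2P_{Streamly}).
∂π/∂P_{Vidio} = 259 − 10P_{Vidio} + 2P_{Streamly} = 0 ⇒ P_{Vidio} = 25.9 + 0.2P_{Streamly}.
At P_{Streamly} = 59: P_{Vidio} = 25.9 + 0.2·59 = 37.7.

37.7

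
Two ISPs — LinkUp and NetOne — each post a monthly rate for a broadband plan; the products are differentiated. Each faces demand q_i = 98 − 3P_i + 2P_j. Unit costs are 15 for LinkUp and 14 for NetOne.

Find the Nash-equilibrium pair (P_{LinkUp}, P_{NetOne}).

35.5625, 35.1875

LinkUp's profit: π = (P_{LinkUp} − 15)(98 − 3P_{LinkUp} + 2P_{NetOne}).
∂π/∂P_{LinkUp} = 143 − 6P_{LinkUp} + 2P_{NetOne} = 0 ⇒ P_{LinkUp} = 143/6 + (1/3)P_{NetOne}.
Similarly P_{NetOne} = 70/3 + (1/3)P_{LinkUp}.
Substituting the second reaction function into the first: P_{LinkUp} = 143/6 + (1/3)(70/3 + (1/3)P_{LinkUp}), which gives (8/9)P_{LinkUp} = 569/18 ⇒ P_{LinkUp} = 35.5625.
Then P_{NetOne} = 70/3 + (1/3)·35.5625 = 35.1875.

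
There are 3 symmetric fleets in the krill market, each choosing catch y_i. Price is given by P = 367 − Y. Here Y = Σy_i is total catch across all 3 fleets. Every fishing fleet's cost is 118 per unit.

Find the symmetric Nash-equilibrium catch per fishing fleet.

A representative fishing fleet's profit is π_i = y_i(367 − Y) − 118y_i, with Y = y_i + Σ_{j≠i} y_j.
First-order condition: 249 − 2y_i − Σ_{j≠i} y_j = 0.
With identical fishing fleets, set every y_j = y: then 249 − 2y − 2y = 0, i.e. y = 249/4 = 62.25.

62.25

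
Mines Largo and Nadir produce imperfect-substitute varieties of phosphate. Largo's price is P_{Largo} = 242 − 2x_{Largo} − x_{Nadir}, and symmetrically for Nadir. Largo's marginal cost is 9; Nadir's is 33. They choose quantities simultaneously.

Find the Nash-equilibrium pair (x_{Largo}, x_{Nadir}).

Mine Largo's profit: π = x_{Largo}(242 − 2x_{Largo} − x_{Nadir}) − 9x_{Largo}.
∂π/∂x_{Largo} = 233 − 4x_{Largo} − x_{Nadir} = 0 ⇒ x_{Largo} = 58.25 − 0.25x_{Nadir}.
Similarly x_{Nadir} = 52.25 − 0.25x_{Largo}.
Plugging x_{Nadir} into Largo's best response: x_{Largo} = 58.25 − 0.25(52.25 − 0.25x_{Largo}) ⇒ 0.9375x_{Largo} = 45.1875, so x_{Largo} = 48.2.
Then x_{Nadir} = 52.25 − 0.25·48.2 = 40.2.

48.2, 40.2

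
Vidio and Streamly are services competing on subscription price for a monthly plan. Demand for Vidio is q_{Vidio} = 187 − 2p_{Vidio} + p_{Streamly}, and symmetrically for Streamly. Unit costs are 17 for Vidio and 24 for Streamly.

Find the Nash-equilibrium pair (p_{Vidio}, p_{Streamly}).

74.6, 77.4

Vidio's profit: π = (p_{Vidio} − 17)(187 − 2p_{Vidio} + p_{Streamly}).
∂π/∂p_{Vidio} = 221 − 4p_{Vidio} + p_{Streamly} = 0 ⇒ p_{Vidio} = 55.25 + 0.25p_{Streamly}.
Similarly p_{Streamly} = 58.75 + 0.25p_{Vidio}.
Substituting the second reaction function into the first: p_{Vidio} = 55.25 + 0.25(58.75 + 0.25p_{Vidio}), which gives 0.9375p_{Vidio} = 69.9375 ⇒ p_{Vidio} = 74.6.
Then p_{Streamly} = 58.75 + 0.25·74.6 = 77.4.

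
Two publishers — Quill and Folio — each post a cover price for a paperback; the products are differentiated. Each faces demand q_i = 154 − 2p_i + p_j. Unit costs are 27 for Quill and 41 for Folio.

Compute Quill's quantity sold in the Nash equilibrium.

Quill's profit: π = (p_{Quill} − 27)(154 − 2p_{Quill} + p_{Folio}).
∂π/∂p_{Quill} = 208 − 4p_{Quill} + p_{Folio} = 0 ⇒ p_{Quill} = 52 + 0.25p_{Folio}.
Similarly p_{Folio} = 59 + 0.25p_{Quill}.
Plugging p_{Folio} into Quill's best response: p_{Quill} = 52 + 0.25(59 + 0.25p_{Quill}) ⇒ 0.9375p_{Quill} = 66.75, so p_{Quill} = 71.2.
Then p_{Folio} = 59 + 0.25·71.2 = 76.8.
q_{Quill} = 154 − 2·71.2 + 76.8 = 88.4.

88.4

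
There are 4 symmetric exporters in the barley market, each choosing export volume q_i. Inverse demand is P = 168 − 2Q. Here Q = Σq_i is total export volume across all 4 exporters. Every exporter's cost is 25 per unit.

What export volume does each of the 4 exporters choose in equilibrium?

A representative exporter's profit is π_i = q_i(168 − 2Q) − 25q_i, with Q = q_i + Σ_{j≠i} q_j.
First-order condition: 143 − 4q_i − 2Σ_{j≠i} q_j = 0.
Imposing symmetry (q_j = q for all j) turns Σ_{j≠i} q_j into 3q, so 143 = 10q and q = 14.3.

14.3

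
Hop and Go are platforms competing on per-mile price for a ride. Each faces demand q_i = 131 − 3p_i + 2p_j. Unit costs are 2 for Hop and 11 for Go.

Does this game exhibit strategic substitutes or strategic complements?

Hop's profit: π = (p_{Hop} − 2)(131 − 3p_{Hop} + 2p_{Go}).
∂π/∂p_{Hop} = 137 − 6p_{Hop} + 2p_{Go} = 0 ⇒ p_{Hop} = 137/6 + (1/3)p_{Go}.
The best-response slope dp_{Hop}/dp_{Go} = 1/3 > 0: the reaction function is upward-sloping, so the choices are strategic complements.

strategic complements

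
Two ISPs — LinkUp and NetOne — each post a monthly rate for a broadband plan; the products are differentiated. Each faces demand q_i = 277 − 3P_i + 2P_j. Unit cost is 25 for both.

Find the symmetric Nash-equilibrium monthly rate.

88

LinkUp's profit: π = (P_{LinkUp} − 25)(277 − 3P_{LinkUp} + 2P_{NetOne}).
∂π/∂P_{LinkUp} = 352 − 6P_{LinkUp} + 2P_{NetOne} = 0 ⇒ P_{LinkUp} = 176/3 + (1/3)P_{NetOne}.
Setting P_{LinkUp} = P_{NetOne} in the reaction function: P_{LinkUp} = 176/3 + (1/3)P_{LinkUp}, so P_{LinkUp} = (176/3) / (2/3) = 88.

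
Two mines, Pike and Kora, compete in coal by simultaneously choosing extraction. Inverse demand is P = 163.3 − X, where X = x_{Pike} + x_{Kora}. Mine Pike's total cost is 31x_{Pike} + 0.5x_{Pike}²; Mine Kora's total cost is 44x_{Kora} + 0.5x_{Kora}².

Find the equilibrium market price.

Mine Pike's profit: π = x_{Pike}(163.3 − (x_{Pike} + x_{Kora})) − 31x_{Pike} − 0.5x_{Pike}².
∂π/∂x_{Pike} = 132.3 − 3x_{Pike} − x_{Kora} = 0, so x_{Pike} = 44.1 − (1/3)x_{Kora}.
By the same steps for Kora: x_{Kora} = 1193/30 − (1/3)x_{Pike}.
Substituting the second reaction function into the first: x_{Pike} = 44.1 − (1/3)(1193/30 − (1/3)x_{Pike}), which gives (8/9)x_{Pike} = 1388/45 ⇒ x_{Pike} = 34.7.
Then x_{Kora} = 1193/30 − (1/3)·34.7 = 28.2.
Equilibrium price: P = 163.3 − 62.9 = 100.4.

100.4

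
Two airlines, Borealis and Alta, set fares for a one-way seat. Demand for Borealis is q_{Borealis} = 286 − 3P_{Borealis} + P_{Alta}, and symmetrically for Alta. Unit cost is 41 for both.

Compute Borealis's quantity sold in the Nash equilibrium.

Borealis's profit: π = (P_{Borealis} − 41)(286 − 3P_{Borealis} + P_{Alta}).
∂π/∂P_{Borealis} = 409 − 6P_{Borealis} + P_{Alta} = 0 ⇒ P_{Borealis} = 409/6 + (1/6)P_{Alta}.
Setting P_{Borealis} = P_{Alta} in the reaction function: P_{Borealis} = 409/6 + (1/6)P_{Borealis}, so P_{Borealis} = (409/6) / (5/6) = 81.8.
q_{Borealis} = 286 − 3·81.8 + 81.8 = 122.4.

122.4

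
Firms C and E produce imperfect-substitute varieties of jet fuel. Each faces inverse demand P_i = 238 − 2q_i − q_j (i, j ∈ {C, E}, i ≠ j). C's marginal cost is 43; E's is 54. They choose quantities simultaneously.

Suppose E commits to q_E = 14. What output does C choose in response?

45.25

Firm C's profit: π = q_C(238 − 2q_C − q_E) − 43q_C.
∂π/∂q_C = 195 − 4q_C − q_E = 0 ⇒ q_C = 48.75 − 0.25q_E.
At q_E = 14: q_C = 48.75 − 0.25·14 = 45.25.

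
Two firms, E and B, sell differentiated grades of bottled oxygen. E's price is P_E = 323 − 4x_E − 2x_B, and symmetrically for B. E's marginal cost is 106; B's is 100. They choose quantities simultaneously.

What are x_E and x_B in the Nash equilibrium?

Firm E's profit: π = x_E(323 − 4x_E − 2x_B) − 106x_E.
∂π/∂x_E = 217 − 8x_E − 2x_B = 0 ⇒ x_E = 27.125 − 0.25x_B.
Similarly x_B = 27.875 − 0.25x_E.
Substituting the second reaction function into the first: x_E = 27.125 − 0.25(27.875 − 0.25x_E), which gives 0.9375x_E = 645/32 ⇒ x_E = 21.5.
Then x_B = 27.875 − 0.25·21.5 = 22.5.

21.5, 22.5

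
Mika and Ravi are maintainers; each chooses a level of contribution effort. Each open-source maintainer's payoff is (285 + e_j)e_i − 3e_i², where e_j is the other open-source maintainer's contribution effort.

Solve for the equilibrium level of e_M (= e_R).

57

Mika's payoff is (285 + e_R)e_M − 3e_M².
∂π/∂e_M = 285 + e_R − 6e_M = 0, so e_M = 47.5 + (1/6)e_R.
By symmetry e_R = e_M; substituting into the reaction function, (5/6)e_M = 47.5 and e_M = 57.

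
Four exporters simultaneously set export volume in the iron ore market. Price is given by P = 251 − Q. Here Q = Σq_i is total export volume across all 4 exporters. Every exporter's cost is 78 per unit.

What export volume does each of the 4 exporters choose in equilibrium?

A representative exporter's profit is π_i = q_i(251 − Q) − 78q_i, with Q = q_i + Σ_{j≠i} q_j.
First-order condition: 173 − 2q_i − Σ_{j≠i} q_j = 0.
With identical exporters, set every q_j = q: then 173 − 2q − 3q = 0, i.e. q = 173/5 = 34.6.

34.6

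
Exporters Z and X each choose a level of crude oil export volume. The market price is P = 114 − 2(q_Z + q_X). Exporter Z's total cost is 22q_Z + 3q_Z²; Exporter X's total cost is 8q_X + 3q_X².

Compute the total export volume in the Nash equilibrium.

Exporter Z's profit: π = q_Z(114 − 2(q_Z + q_X)) − 22q_Z − 3q_Z².
∂π/∂q_Z = 92 − 10q_Z − 2q_X = 0, so q_Z = 9.2 − 0.2q_X.
By the same steps for X: q_X = 10.6 − 0.2q_Z.
Substituting the second reaction function into the first: q_Z = 9.2 − 0.2(10.6 − 0.2q_Z), which gives 0.96q_Z = 7.08 ⇒ q_Z = 7.375.
Then q_X = 10.6 − 0.2·7.375 = 9.125.
Total export volume: 7.375 + 9.125 = 16.5.

16.5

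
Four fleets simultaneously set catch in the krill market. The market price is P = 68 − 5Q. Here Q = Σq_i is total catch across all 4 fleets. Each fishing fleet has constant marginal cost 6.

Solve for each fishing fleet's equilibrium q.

A representative fishing fleet's profit is π_i = q_i(68 − 5Q) − 6q_i, with Q = q_i + Σ_{j≠i} q_j.
First-order condition: 62 − 10q_i − 5Σ_{j≠i} q_j = 0.
Imposing symmetry (q_j = q for all j) turns Σ_{j≠i} q_j into 3q, so 62 = 25q and q = 2.48.

2.48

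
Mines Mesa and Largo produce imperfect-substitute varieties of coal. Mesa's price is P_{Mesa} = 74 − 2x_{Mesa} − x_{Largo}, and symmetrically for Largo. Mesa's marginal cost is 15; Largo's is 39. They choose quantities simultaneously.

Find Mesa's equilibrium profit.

Mine Mesa's profit: π = x_{Mesa}(74 − 2x_{Mesa} − x_{Largo}) − 15x_{Mesa}.
∂π/∂x_{Mesa} = 59 − 4x_{Mesa} − x_{Largo} = 0 ⇒ x_{Mesa} = 14.75 − 0.25x_{Largo}.
Similarly x_{Largo} = 8.75 − 0.25x_{Mesa}.
Substituting the second reaction function into the first: x_{Mesa} = 14.75 − 0.25(8.75 − 0.25x_{Mesa}), which gives 0.9375x_{Mesa} = 12.5625 ⇒ x_{Mesa} = 13.4.
Then x_{Largo} = 8.75 − 0.25·13.4 = 5.4.
P_{Mesa} = 74 − 2·13.4 − 5.4 = 41.8.
Profit = (41.8 − 15)·13.4 = 359.12.

359.12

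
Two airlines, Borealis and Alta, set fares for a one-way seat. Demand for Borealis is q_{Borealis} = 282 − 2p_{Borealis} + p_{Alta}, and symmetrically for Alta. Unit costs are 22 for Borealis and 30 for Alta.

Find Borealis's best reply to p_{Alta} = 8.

Borealis's profit: π = (p_{Borealis} − 22)(282 − 2p_{Borealis} + p_{Alta}).
∂π/∂p_{Borealis} = 326 − 4p_{Borealis} + p_{Alta} = 0 ⇒ p_{Borealis} = 81.5 + 0.25p_{Alta}.
At p_{Alta} = 8: p_{Borealis} = 81.5 + 0.25·8 = 83.5.

83.5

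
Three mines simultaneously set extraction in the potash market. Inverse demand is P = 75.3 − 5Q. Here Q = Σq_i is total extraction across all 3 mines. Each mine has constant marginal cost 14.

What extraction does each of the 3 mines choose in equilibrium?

3.065

A representative mine's profit is π_i = q_i(75.3 − 5Q) − 14q_i, with Q = q_i + Σ_{j≠i} q_j.
First-order condition: 61.3 − 10q_i − 5Σ_{j≠i} q_j = 0.
With identical mines, set every q_j = q: then 61.3 − 10q − 10q = 0, i.e. q = 61.3/20 = 3.065.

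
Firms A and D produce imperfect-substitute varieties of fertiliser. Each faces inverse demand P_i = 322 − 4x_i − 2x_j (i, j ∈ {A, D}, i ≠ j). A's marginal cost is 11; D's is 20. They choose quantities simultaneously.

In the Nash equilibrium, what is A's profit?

3943.84

Firm A's profit: π = x_A(322 − 4x_A − 2x_D) − 11x_A.
∂π/∂x_A = 311 − 8x_A − 2x_D = 0 ⇒ x_A = 38.875 − 0.25x_D.
Similarly x_D = 37.75 − 0.25x_A.
Substituting the second reaction function into the first: x_A = 38.875 − 0.25(37.75 − 0.25x_A), which gives 0.9375x_A = 29.4375 ⇒ x_A = 31.4.
Then x_D = 37.75 − 0.25·31.4 = 29.9.
P_A = 322 − 4·31.4 − 2·29.9 = 136.6.
Profit = (136.6 − 11)·31.4 = 3943.84.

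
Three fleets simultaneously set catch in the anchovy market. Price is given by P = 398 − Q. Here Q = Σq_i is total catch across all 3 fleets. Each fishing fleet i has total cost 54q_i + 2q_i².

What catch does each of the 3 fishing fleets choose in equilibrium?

A representative fishing fleet's profit is π_i = q_i(398 − Q) − 54q_i − 2q_i², with Q = q_i + Σ_{j≠i} q_j.
First-order condition: 344 − 6q_i − Σ_{j≠i} q_j = 0.
With identical fishing fleets, set every q_j = q: then 344 − 6q − 2q = 0, i.e. q = 344/8 = 43.

43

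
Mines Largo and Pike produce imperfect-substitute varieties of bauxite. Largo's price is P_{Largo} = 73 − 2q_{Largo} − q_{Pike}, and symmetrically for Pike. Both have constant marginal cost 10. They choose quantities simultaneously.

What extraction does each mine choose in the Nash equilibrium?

Mine Largo's profit: π = q_{Largo}(73 − 2q_{Largo} − q_{Pike}) − 10q_{Largo}.
∂π/∂q_{Largo} = 63 − 4q_{Largo} − q_{Pike} = 0 ⇒ q_{Largo} = 15.75 − 0.25q_{Pike}.
By symmetry q_{Pike} = q_{Largo}; substituting into the reaction function, 1.25q_{Largo} = 15.75 and q_{Largo} = 12.6.

12.6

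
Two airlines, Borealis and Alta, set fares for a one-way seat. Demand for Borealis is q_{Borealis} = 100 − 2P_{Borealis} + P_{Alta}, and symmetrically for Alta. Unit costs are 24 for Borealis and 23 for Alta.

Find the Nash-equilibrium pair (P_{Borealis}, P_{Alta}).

49.2, 48.8

Borealis's profit: π = (P_{Borealis} − 24)(100 − 2P_{Borealis} + P_{Alta}).
∂π/∂P_{Borealis} = 148 − 4P_{Borealis} + P_{Alta} = 0 ⇒ P_{Borealis} = 37 + 0.25P_{Alta}.
Similarly P_{Alta} = 36.5 + 0.25P_{Borealis}.
Solving the two reaction functions simultaneously: (1 − (0.25)(0.25))P_{Borealis} = 37 + 0.25·36.5, so 0.9375P_{Borealis} = 46.125 and P_{Borealis} = 49.2.
Then P_{Alta} = 36.5 + 0.25·49.2 = 48.8.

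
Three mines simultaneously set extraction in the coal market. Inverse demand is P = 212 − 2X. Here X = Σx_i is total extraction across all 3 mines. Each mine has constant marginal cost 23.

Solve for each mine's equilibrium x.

23.625

A representative mine's profit is π_i = x_i(212 − 2X) − 23x_i, with X = x_i + Σ_{j≠i} x_j.
First-order condition: 189 − 4x_i − 2Σ_{j≠i} x_j = 0.
With identical mines, set every x_j = x: then 189 − 4x − 4x = 0, i.e. x = 189/8 = 23.625.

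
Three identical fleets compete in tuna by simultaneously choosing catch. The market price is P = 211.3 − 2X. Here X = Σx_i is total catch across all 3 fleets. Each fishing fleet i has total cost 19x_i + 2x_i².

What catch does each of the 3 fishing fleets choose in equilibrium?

16.025

A representative fishing fleet's profit is π_i = x_i(211.3 − 2X) − 19x_i − 2x_i², with X = x_i + Σ_{j≠i} x_j.
First-order condition: 192.3 − 8x_i − 2Σ_{j≠i} x_j = 0.
In a symmetric equilibrium every fishing fleet chooses the same x, so Σ_{j≠i} x_j = 2x. The condition becomes 192.3 − 12x = 0, giving x = 192.3/12 = 16.025.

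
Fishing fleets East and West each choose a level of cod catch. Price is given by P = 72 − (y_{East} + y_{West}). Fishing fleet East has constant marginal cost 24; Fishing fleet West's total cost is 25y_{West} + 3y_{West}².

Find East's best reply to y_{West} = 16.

Fishing fleet East's profit: π = y_{East}(72 − (y_{East} + y_{West})) − 24y_{East}.
∂π/∂y_{East} = 48 − 2y_{East} − y_{West} = 0, so y_{East} = 24 − 0.5y_{West}.
At y_{West} = 16: y_{East} = 24 − 0.5·16 = 16.

16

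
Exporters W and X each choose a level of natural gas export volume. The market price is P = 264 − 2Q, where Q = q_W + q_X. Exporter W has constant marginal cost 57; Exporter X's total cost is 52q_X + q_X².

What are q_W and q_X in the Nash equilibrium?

40.9, 21.7

Exporter W's profit: π = q_W(264 − 2(q_W + q_X)) − 57q_W.
∂π/∂q_W = 207 − 4q_W − 2q_X = 0, so q_W = 51.75 − 0.5q_X.
For X: ∂π/∂q_X = 212 − 6q_X − 2q_W = 0 ⇒ q_X = 106/3 − (1/3)q_W.
Plugging q_X into W's best response: q_W = 51.75 − 0.5(106/3 − (1/3)q_W) ⇒ (5/6)q_W = 409/12, so q_W = 40.9.
Then q_X = 106/3 − (1/3)·40.9 = 21.7.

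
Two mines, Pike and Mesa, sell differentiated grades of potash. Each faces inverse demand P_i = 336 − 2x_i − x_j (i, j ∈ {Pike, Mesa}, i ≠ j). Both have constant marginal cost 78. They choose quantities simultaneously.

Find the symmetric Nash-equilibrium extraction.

Mine Pike's profit: π = x_{Pike}(336 − 2x_{Pike} − x_{Mesa}) − 78x_{Pike}.
∂π/∂x_{Pike} = 258 − 4x_{Pike} − x_{Mesa} = 0 ⇒ x_{Pike} = 64.5 − 0.25x_{Mesa}.
By symmetry x_{Mesa} = x_{Pike}; substituting into the reaction function, 1.25x_{Pike} = 64.5 and x_{Pike} = 51.6.

51.6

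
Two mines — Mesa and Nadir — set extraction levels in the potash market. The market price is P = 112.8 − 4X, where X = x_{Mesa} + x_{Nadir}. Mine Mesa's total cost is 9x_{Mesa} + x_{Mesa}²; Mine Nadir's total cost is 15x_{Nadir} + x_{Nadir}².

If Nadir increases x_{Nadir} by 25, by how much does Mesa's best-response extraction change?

-10

Mine Mesa's profit: π = x_{Mesa}(112.8 − 4(x_{Mesa} + x_{Nadir})) − 9x_{Mesa} − x_{Mesa}².
∂π/∂x_{Mesa} = 103.8 − 10x_{Mesa} − 4x_{Nadir} = 0, so x_{Mesa} = 10.38 − 0.4x_{Nadir}.
The reaction-function slope is −0.4, so a 25-unit rise in x_{Nadir} moves x_{Mesa} by −0.4 × 25 = −10. Mesa's best response falls — the actions are strategic substitutes.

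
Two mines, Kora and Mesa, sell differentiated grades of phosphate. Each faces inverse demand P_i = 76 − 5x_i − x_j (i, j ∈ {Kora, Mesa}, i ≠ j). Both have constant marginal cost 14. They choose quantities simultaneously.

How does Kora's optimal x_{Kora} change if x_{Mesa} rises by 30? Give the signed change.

-3

Mine Kora's profit: π = x_{Kora}(76 − 5x_{Kora} − x_{Mesa}) − 14x_{Kora}.
∂π/∂x_{Kora} = 62 − 10x_{Kora} − x_{Mesa} = 0 ⇒ x_{Kora} = 6.2 − 0.1x_{Mesa}.
The reaction-function slope is −0.1, so a 30-unit rise in x_{Mesa} moves x_{Kora} by −0.1 × 30 = −3. Kora's best response falls — the actions are strategic substitutes.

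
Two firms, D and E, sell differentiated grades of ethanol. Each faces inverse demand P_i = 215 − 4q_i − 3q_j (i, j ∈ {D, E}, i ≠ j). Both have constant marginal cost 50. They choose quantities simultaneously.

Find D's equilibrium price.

110

Firm D's profit: π = q_D(215 − 4q_D − 3q_E) − 50q_D.
∂π/∂q_D = 165 − 8q_D − 3q_E = 0 ⇒ q_D = 20.625 − 0.375q_E.
The game is symmetric, so in equilibrium q_E = q_D: the reaction function gives 1.375q_D = 20.625, hence q_D = 15.
P_D = 215 − 4·15 − 3·15 = 110.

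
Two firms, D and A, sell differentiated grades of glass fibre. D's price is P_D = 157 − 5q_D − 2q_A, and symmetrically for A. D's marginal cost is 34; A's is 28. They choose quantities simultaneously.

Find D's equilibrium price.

84.625

Firm D's profit: π = q_D(157 − 5q_D − 2q_A) − 34q_D.
∂π/∂q_D = 123 − 10q_D − 2q_A = 0 ⇒ q_D = 12.3 − 0.2q_A.
Similarly q_A = 12.9 − 0.2q_D.
Substituting the second reaction function into the first: q_D = 12.3 − 0.2(12.9 − 0.2q_D), which gives 0.96q_D = 9.72 ⇒ q_D = 10.125.
Then q_A = 12.9 − 0.2·10.125 = 10.875.
P_D = 157 − 5·10.125 − 2·10.875 = 84.625.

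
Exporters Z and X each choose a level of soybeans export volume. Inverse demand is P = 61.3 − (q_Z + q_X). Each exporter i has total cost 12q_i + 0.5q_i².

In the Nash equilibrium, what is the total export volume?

24.65

Exporter Z's profit: π = q_Z(61.3 − (q_Z + q_X)) − 12q_Z − 0.5q_Z².
∂π/∂q_Z = 49.3 − 3q_Z − q_X = 0, so q_Z = 493/30 − (1/3)q_X.
The game is symmetric, so in equilibrium q_X = q_Z: the reaction function gives (4/3)q_Z = 493/30, hence q_Z = 12.325.
Total export volume: 12.325 + 12.325 = 24.65.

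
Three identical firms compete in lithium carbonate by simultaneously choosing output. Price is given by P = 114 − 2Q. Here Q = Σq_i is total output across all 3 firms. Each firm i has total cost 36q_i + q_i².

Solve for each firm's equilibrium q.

7.8

A representative firm's profit is π_i = q_i(114 − 2Q) − 36q_i − q_i², with Q = q_i + Σ_{j≠i} q_j.
First-order condition: 78 − 6q_i − 2Σ_{j≠i} q_j = 0.
Imposing symmetry (q_j = q for all j) turns Σ_{j≠i} q_j into 2q, so 78 = 10q and q = 7.8.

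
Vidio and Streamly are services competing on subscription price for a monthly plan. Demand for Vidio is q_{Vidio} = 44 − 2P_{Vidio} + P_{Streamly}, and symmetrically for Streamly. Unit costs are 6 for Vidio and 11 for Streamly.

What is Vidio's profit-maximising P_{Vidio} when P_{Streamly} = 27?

Vidio's profit: π = (P_{Vidio} − 6)(44 − 2P_{Vidio} + P_{Streamly}).
∂π/∂P_{Vidio} = 56 − 4P_{Vidio} + P_{Streamly} = 0 ⇒ P_{Vidio} = 14 + 0.25P_{Streamly}.
At P_{Streamly} = 27: P_{Vidio} = 14 + 0.25·27 = 20.75.

20.75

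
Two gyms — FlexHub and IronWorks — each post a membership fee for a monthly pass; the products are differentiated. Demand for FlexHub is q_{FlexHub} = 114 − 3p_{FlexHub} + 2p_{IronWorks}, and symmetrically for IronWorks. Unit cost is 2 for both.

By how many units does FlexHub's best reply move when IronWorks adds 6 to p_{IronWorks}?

FlexHub's profit: π = (p_{FlexHub} − 2)(114 − 3p_{FlexHub} + 2p_{IronWorks}).
∂π/∂p_{FlexHub} = 120 − 6p_{FlexHub} + 2p_{IronWorks} = 0 ⇒ p_{FlexHub} = 20 + (1/3)p_{IronWorks}.
The reaction-function slope is 1/3, so a 6-unit rise in p_{IronWorks} moves p_{FlexHub} by 1/3 × 6 = 2. FlexHub's best response rises — the actions are strategic complements.

2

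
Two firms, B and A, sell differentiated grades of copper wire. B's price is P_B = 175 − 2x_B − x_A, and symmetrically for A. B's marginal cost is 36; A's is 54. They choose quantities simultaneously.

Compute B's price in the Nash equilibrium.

Firm B's profit: π = x_B(175 − 2x_B − x_A) − 36x_B.
∂π/∂x_B = 139 − 4x_B − x_A = 0 ⇒ x_B = 34.75 − 0.25x_A.
Similarly x_A = 30.25 − 0.25x_B.
Substituting the second reaction function into the first: x_B = 34.75 − 0.25(30.25 − 0.25x_B), which gives 0.9375x_B = 27.1875 ⇒ x_B = 29.
Then x_A = 30.25 − 0.25·29 = 23.
P_B = 175 − 2·29 − 23 = 94.

94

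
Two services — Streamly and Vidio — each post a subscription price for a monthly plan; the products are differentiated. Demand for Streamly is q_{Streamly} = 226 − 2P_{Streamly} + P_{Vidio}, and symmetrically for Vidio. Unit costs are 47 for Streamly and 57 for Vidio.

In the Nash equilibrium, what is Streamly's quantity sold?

122

Streamly's profit: π = (P_{Streamly} − 47)(226 − 2P_{Streamly} + P_{Vidio}).
∂π/∂P_{Streamly} = 320 − 4P_{Streamly} + P_{Vidio} = 0 ⇒ P_{Streamly} = 80 + 0.25P_{Vidio}.
Similarly P_{Vidio} = 85 + 0.25P_{Streamly}.
Substituting the second reaction function into the first: P_{Streamly} = 80 + 0.25(85 + 0.25P_{Streamly}), which gives 0.9375P_{Streamly} = 101.25 ⇒ P_{Streamly} = 108.
Then P_{Vidio} = 85 + 0.25·108 = 112.
q_{Streamly} = 226 − 2·108 + 112 = 122.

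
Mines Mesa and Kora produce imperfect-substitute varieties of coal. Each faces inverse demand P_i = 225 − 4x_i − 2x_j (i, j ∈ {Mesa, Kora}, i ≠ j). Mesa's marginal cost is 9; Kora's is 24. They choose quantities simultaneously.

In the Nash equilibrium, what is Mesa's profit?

Mine Mesa's profit: π = x_{Mesa}(225 − 4x_{Mesa} − 2x_{Kora}) − 9x_{Mesa}.
∂π/∂x_{Mesa} = 216 − 8x_{Mesa} − 2x_{Kora} = 0 ⇒ x_{Mesa} = 27 − 0.25x_{Kora}.
Similarly x_{Kora} = 25.125 − 0.25x_{Mesa}.
Substituting the second reaction function into the first: x_{Mesa} = 27 − 0.25(25.125 − 0.25x_{Mesa}), which gives 0.9375x_{Mesa} = 663/32 ⇒ x_{Mesa} = 22.1.
Then x_{Kora} = 25.125 − 0.25·22.1 = 19.6.
P_{Mesa} = 225 − 4·22.1 − 2·19.6 = 97.4.
Profit = (97.4 − 9)·22.1 = 1953.64.

1953.64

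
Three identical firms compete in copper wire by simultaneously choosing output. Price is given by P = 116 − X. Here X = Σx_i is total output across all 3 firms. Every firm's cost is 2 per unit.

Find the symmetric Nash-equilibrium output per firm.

A representative firm's profit is π_i = x_i(116 − X) − 2x_i, with X = x_i + Σ_{j≠i} x_j.
First-order condition: 114 − 2x_i − Σ_{j≠i} x_j = 0.
In a symmetric equilibrium every firm chooses the same x, so Σ_{j≠i} x_j = 2x. The condition becomes 114 − 4x = 0, giving x = 114/4 = 28.5.

28.5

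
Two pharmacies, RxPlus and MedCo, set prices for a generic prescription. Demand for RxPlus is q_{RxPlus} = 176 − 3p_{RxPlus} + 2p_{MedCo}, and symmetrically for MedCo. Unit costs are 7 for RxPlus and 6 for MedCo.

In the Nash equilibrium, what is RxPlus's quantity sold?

126.1875

RxPlus's profit: π = (p_{RxPlus} − 7)(176 − 3p_{RxPlus} + 2p_{MedCo}).
∂π/∂p_{RxPlus} = 197 − 6p_{RxPlus} + 2p_{MedCo} = 0 ⇒ p_{RxPlus} = 197/6 + (1/3)p_{MedCo}.
Similarly p_{MedCo} = 97/3 + (1/3)p_{RxPlus}.
Substituting the second reaction function into the first: p_{RxPlus} = 197/6 + (1/3)(97/3 + (1/3)p_{RxPlus}), which gives (8/9)p_{RxPlus} = 785/18 ⇒ p_{RxPlus} = 49.0625.
Then p_{MedCo} = 97/3 + (1/3)·49.0625 = 48.6875.
q_{RxPlus} = 176 − 3·49.0625 + 2·48.6875 = 126.1875.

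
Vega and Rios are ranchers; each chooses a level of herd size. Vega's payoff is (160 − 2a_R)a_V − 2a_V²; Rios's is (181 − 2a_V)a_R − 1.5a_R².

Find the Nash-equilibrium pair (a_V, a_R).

14.75, 50.5

Expanding Vega's payoff: 160a_V − 2a_Ra_V − 2a_V².
∂π/∂a_V = 160 − 2a_R − 4a_V = 0, so a_V = 40 − 0.5a_R.
Likewise for Rios: a_R = 181/3 − (2/3)a_V.
Plugging a_R into Vega's best response: a_V = 40 − 0.5(181/3 − (2/3)a_V) ⇒ (2/3)a_V = 59/6, so a_V = 14.75.
Then a_R = 181/3 − (2/3)·14.75 = 50.5.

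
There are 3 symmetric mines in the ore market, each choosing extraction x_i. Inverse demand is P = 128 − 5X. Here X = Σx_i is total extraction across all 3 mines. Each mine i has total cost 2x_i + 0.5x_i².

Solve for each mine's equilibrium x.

6

A representative mine's profit is π_i = x_i(128 − 5X) − 2x_i − 0.5x_i², with X = x_i + Σ_{j≠i} x_j.
First-order condition: 126 − 11x_i − 5Σ_{j≠i} x_j = 0.
With identical mines, set every x_j = x: then 126 − 11x − 10x = 0, i.e. x = 126/21 = 6.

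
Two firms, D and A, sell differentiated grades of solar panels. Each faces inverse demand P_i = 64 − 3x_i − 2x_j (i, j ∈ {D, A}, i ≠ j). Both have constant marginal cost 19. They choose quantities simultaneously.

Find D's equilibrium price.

35.875

Firm D's profit: π = x_D(64 − 3x_D − 2x_A) − 19x_D.
∂π/∂x_D = 45 − 6x_D − 2x_A = 0 ⇒ x_D = 7.5 − (1/3)x_A.
By symmetry x_A = x_D; substituting into the reaction function, (4/3)x_D = 7.5 and x_D = 5.625.
P_D = 64 − 3·5.625 − 2·5.625 = 35.875.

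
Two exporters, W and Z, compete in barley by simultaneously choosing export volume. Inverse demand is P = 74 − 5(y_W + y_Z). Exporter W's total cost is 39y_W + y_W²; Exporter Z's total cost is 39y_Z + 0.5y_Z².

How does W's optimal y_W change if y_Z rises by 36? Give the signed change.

-15

Exporter W's profit: π = y_W(74 − 5(y_W + y_Z)) − 39y_W − y_W².
∂π/∂y_W = 35 − 12y_W − 5y_Z = 0, so y_W = 35/12 − (5/12)y_Z.
The reaction-function slope is −5/12, so a 36-unit rise in y_Z moves y_W by −5/12 × 36 = −15. W's best response falls — the actions are strategic substitutes.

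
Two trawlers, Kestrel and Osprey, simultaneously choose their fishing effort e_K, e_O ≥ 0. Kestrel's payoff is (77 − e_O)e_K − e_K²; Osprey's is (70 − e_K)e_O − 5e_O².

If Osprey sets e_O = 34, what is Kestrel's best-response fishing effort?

21.5

Expanding Kestrel's payoff: 77e_K − e_Oe_K − e_K².
∂π/∂e_K = 77 − e_O − 2e_K = 0, so e_K = 38.5 − 0.5e_O.
At e_O = 34: e_K = 38.5 − 0.5·34 = 21.5.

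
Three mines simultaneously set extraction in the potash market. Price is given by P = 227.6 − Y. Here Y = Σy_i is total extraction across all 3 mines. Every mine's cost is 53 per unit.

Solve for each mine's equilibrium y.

A representative mine's profit is π_i = y_i(227.6 − Y) − 53y_i, with Y = y_i + Σ_{j≠i} y_j.
First-order condition: 174.6 − 2y_i − Σ_{j≠i} y_j = 0.
Imposing symmetry (y_j = y for all j) turns Σ_{j≠i} y_j into 2y, so 174.6 = 4y and y = 43.65.

43.65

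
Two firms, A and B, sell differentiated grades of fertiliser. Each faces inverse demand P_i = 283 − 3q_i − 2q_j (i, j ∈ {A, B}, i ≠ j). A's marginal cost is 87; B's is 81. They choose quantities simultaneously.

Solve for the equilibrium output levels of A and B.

24.125, 25.625

Firm A's profit: π = q_A(283 − 3q_A − 2q_B) − 87q_A.
∂π/∂q_A = 196 − 6q_A − 2q_B = 0 ⇒ q_A = 98/3 − (1/3)q_B.
Similarly q_B = 101/3 − (1/3)q_A.
Plugging q_B into A's best response: q_A = 98/3 − (1/3)(101/3 − (1/3)q_A) ⇒ (8/9)q_A = 193/9, so q_A = 24.125.
Then q_B = 101/3 − (1/3)·24.125 = 25.625.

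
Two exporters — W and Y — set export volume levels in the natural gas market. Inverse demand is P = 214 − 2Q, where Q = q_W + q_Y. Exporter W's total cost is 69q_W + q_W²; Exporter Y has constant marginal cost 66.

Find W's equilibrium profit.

Exporter W's profit: π = q_W(214 − 2(q_W + q_Y)) − 69q_W − q_W².
∂π/∂q_W = 145 − 6q_W − 2q_Y = 0, so q_W = 145/6 − (1/3)q_Y.
For Y: ∂π/∂q_Y = 148 − 4q_Y − 2q_W = 0 ⇒ q_Y = 37 − 0.5q_W.
Plugging q_Y into W's best response: q_W = 145/6 − (1/3)(37 − 0.5q_W) ⇒ (5/6)q_W = 71/6, so q_W = 14.2.
Then q_Y = 37 − 0.5·14.2 = 29.9.
Price P = 214 − 2·44.1 = 125.8.
W's profit: (125.8 − 69)·14.2 − (14.2)² = 604.92.

604.92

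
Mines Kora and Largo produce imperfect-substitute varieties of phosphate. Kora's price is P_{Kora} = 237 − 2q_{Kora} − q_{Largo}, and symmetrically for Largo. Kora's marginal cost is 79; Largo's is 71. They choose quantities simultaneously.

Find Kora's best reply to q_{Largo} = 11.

36.75

Mine Kora's profit: π = q_{Kora}(237 − 2q_{Kora} − q_{Largo}) − 79q_{Kora}.
∂π/∂q_{Kora} = 158 − 4q_{Kora} − q_{Largo} = 0 ⇒ q_{Kora} = 39.5 − 0.25q_{Largo}.
At q_{Largo} = 11: q_{Kora} = 39.5 − 0.25·11 = 36.75.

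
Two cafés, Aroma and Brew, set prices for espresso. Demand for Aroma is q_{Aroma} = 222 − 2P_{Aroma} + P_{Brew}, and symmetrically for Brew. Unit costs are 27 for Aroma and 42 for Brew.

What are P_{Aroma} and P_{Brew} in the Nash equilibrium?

Aroma's profit: π = (P_{Aroma} − 27)(222 − 2P_{Aroma} + P_{Brew}).
∂π/∂P_{Aroma} = 276 − 4P_{Aroma} + P_{Brew} = 0 ⇒ P_{Aroma} = 69 + 0.25P_{Brew}.
Similarly P_{Brew} = 76.5 + 0.25P_{Aroma}.
Solving the two reaction functions simultaneously: (1 − (0.25)(0.25))P_{Aroma} = 69 + 0.25·76.5, so 0.9375P_{Aroma} = 88.125 and P_{Aroma} = 94.
Then P_{Brew} = 76.5 + 0.25·94 = 100.

94, 100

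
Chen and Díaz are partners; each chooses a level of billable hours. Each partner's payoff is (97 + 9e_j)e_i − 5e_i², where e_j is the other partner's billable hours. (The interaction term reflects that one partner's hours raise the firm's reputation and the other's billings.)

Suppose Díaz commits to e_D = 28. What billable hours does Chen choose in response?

Chen's payoff is (97 + 9e_D)e_C − 5e_C².
∂π/∂e_C = 97 + 9e_D − 10e_C = 0, so e_C = 9.7 + 0.9e_D.
At e_D = 28: e_C = 9.7 + 0.9·28 = 34.9.

34.9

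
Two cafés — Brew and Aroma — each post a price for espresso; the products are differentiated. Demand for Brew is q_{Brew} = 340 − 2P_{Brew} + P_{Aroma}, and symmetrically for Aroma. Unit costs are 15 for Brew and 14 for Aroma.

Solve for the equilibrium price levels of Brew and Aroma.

123.2, 122.8

Brew's profit: π = (P_{Brew} − 15)(340 − 2P_{Brew} + P_{Aroma}).
∂π/∂P_{Brew} = 370 − 4P_{Brew} + P_{Aroma} = 0 ⇒ P_{Brew} = 92.5 + 0.25P_{Aroma}.
Similarly P_{Aroma} = 92 + 0.25P_{Brew}.
Solving the two reaction functions simultaneously: (1 − (0.25)(0.25))P_{Brew} = 92.5 + 0.25·92, so 0.9375P_{Brew} = 115.5 and P_{Brew} = 123.2.
Then P_{Aroma} = 92 + 0.25·123.2 = 122.8.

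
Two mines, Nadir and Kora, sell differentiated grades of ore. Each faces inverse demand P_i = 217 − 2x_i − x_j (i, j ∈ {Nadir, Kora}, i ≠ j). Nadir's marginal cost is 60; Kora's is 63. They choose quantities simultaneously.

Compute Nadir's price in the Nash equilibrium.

Mine Nadir's profit: π = x_{Nadir}(217 − 2x_{Nadir} − x_{Kora}) − 60x_{Nadir}.
∂π/∂x_{Nadir} = 157 − 4x_{Nadir} − x_{Kora} = 0 ⇒ x_{Nadir} = 39.25 − 0.25x_{Kora}.
Similarly x_{Kora} = 38.5 − 0.25x_{Nadir}.
Solving the two reaction functions simultaneously: (1 − (−0.25)(−0.25))x_{Nadir} = 39.25 − 0.25·38.5, so 0.9375x_{Nadir} = 29.625 and x_{Nadir} = 31.6.
Then x_{Kora} = 38.5 − 0.25·31.6 = 30.6.
P_{Nadir} = 217 − 2·31.6 − 30.6 = 123.2.

123.2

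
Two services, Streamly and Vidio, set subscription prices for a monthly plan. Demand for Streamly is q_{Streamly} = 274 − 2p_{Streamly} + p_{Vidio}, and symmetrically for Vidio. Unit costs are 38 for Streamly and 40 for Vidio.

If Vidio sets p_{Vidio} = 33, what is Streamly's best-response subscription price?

Streamly's profit: π = (p_{Streamly} − 38)(274 − 2p_{Streamly} + p_{Vidio}).
∂π/∂p_{Streamly} = 350 − 4p_{Streamly} + p_{Vidio} = 0 ⇒ p_{Streamly} = 87.5 + 0.25p_{Vidio}.
At p_{Vidio} = 33: p_{Streamly} = 87.5 + 0.25·33 = 95.75.

95.75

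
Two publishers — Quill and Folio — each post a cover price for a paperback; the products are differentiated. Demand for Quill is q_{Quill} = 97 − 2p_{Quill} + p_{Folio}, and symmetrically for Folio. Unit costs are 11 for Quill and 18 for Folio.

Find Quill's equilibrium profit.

1752.32

Quill's profit: π = (p_{Quill} − 11)(97 − 2p_{Quill} + p_{Folio}).
∂π/∂p_{Quill} = 119 − 4p_{Quill} + p_{Folio} = 0 ⇒ p_{Quill} = 29.75 + 0.25p_{Folio}.
Similarly p_{Folio} = 33.25 + 0.25p_{Quill}.
Solving the two reaction functions simultaneously: (1 − (0.25)(0.25))p_{Quill} = 29.75 + 0.25·33.25, so 0.9375p_{Quill} = 38.0625 and p_{Quill} = 40.6.
Then p_{Folio} = 33.25 + 0.25·40.6 = 43.4.
q_{Quill} = 97 − 2·40.6 + 43.4 = 59.2.
Profit = (40.6 − 11)·59.2 = 1752.32.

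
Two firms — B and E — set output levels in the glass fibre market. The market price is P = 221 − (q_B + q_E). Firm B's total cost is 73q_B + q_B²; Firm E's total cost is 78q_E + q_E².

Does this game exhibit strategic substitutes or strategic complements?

Firm B's profit: π = q_B(221 − (q_B + q_E)) − 73q_B − q_B².
∂π/∂q_B = 148 − 4q_B − q_E = 0, so q_B = 37 − 0.25q_E.
The best-response slope dq_B/dq_E = −0.25 < 0: the reaction function is downward-sloping, so the choices are strategic substitutes.

strategic substitutes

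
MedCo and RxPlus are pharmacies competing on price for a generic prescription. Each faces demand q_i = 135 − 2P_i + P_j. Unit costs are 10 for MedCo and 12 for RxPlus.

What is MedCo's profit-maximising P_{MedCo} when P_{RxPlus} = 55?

MedCo's profit: π = (P_{MedCo} − 10)(135 − 2P_{MedCo} + P_{RxPlus}).
∂π/∂P_{MedCo} = 155 − 4P_{MedCo} + P_{RxPlus} = 0 ⇒ P_{MedCo} = 38.75 + 0.25P_{RxPlus}.
At P_{RxPlus} = 55: P_{MedCo} = 38.75 + 0.25·55 = 52.5.

52.5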